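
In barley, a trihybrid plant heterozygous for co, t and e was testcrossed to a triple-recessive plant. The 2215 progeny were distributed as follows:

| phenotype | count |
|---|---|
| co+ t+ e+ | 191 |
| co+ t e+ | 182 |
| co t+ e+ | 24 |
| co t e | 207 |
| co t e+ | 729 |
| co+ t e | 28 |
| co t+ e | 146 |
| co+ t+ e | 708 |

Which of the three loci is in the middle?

The two most frequent reciprocal classes, co t e+ and co+ t+ e, are the parental types, so the F1 was co t e+ / co+ t+ e.
The two rarest classes, co t+ e+ and co+ t e, are the double crossovers. Comparing them with the parentals, only the t allele has switched, so t is the middle locus and the order is co – t – e.

t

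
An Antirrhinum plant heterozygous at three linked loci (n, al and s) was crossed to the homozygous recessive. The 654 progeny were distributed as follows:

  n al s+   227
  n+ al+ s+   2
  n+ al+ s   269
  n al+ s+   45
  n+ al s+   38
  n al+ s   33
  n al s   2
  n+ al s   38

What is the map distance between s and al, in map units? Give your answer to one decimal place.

The two most frequent reciprocal classes, n+ al+ s and n al s+, are the parental types, so the F1 was n+ al+ s / n al s+.
The two rarest classes, n+ al+ s+ and n al s, are the double crossovers. Comparing them with the parentals, only the s allele has switched, so s is the middle locus and the order is al – s – n.
Crossovers in the al–s interval produce the single-crossover classes n+ al s and n al+ s+ (38 + 45 = 83) plus the double crossovers (4).
RF(al–s) = (83 + 4) / 654 = 87/654 = 0.1330 → 13.3 map units.

13.3 map units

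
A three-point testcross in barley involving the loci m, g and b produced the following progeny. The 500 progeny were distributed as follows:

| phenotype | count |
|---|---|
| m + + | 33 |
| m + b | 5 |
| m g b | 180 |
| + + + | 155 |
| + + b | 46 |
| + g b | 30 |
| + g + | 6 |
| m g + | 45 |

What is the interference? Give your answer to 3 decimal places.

0.271

The two most frequent reciprocal classes, + + + and m g b, are the parental types, so the F1 was + + + / m g b.
The two rarest classes, + g + and m + b, are the double crossovers. Comparing them with the parentals, only the g allele has switched, so g is the middle locus and the order is b – g – m.
b–g: (91 + 11)/500 = 0.2040; g–m: (63 + 11)/500 = 0.1480.
Expected DCO frequency = 0.2040 × 0.1480 ≈ 0.03019; observed = 11/500 ≈ 0.02200.
Coefficient of coincidence = 0.02200/0.03019 ≈ 0.729; interference = 1 − 0.729 = 0.271.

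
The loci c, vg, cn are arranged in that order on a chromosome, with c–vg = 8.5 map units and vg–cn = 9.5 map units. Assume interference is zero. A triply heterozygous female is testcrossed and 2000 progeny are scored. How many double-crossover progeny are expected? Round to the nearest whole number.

Map distances give recombination frequencies of 0.085 and 0.095 for the two intervals.
With no interference, expected double-crossover frequency = 0.085 × 0.095 = 0.00808.
Expected number = 0.00808 × 2000 = 16.15 ≈ 16.

16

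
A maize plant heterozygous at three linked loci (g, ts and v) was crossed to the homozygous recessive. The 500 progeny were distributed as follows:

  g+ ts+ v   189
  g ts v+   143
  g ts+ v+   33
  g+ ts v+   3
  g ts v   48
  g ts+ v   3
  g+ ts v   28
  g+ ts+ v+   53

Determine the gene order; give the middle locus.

g

The two most frequent reciprocal classes, g+ ts+ v and g ts v+, are the parental types, so the F1 was g+ ts+ v / g ts v+.
The two rarest classes, g ts+ v and g+ ts v+, are the double crossovers. Comparing them with the parentals, only the g allele has switched, so g is the middle locus and the order is ts – g – v.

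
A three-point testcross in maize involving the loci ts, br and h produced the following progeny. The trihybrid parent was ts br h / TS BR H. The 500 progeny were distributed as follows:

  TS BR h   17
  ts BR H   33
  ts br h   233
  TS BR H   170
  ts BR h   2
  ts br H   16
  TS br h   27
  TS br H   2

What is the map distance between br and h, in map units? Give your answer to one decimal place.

The two rarest classes, ts BR h and TS br H, are the double crossovers. Comparing them with the parentals, only the br allele has switched, so br is the middle locus and the order is ts – br – h.
Crossovers in the br–h interval produce the single-crossover classes ts br H and TS BR h (16 + 17 = 33) plus the double crossovers (4).
RF(br–h) = (33 + 4) / 500 = 37/500 = 0.0740 → 7.4 map units.

7.4 map units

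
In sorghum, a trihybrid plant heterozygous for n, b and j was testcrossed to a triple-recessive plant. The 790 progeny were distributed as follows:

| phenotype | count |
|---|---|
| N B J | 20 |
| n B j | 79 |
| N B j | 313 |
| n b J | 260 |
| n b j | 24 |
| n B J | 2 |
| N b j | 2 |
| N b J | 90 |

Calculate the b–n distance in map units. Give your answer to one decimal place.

The two most frequent reciprocal classes, n b J and N B j, are the parental types, so the F1 was n b J / N B j.
The two rarest classes, n B J and N b j, are the double crossovers. Comparing them with the parentals, only the b allele has switched, so b is the middle locus and the order is n – b – j.
Crossovers in the n–b interval produce the single-crossover classes N b J and n B j (90 + 79 = 169) plus the double crossovers (4).
RF(n–b) = (169 + 4) / 790 = 173/790 = 0.2190 → 21.9 map units.

21.9 map units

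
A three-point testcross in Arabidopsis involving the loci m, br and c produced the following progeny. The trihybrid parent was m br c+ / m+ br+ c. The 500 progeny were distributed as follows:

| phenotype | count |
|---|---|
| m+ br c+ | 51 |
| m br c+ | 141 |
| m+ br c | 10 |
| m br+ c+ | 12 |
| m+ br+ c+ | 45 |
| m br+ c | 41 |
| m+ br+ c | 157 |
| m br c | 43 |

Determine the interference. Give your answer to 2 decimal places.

0.12

The two rarest classes, m br+ c+ and m+ br c, are the double crossovers. Comparing them with the parentals, only the br allele has switched, so br is the middle locus and the order is c – br – m.
c–br: (88 + 22)/500 = 0.2200; br–m: (92 + 22)/500 = 0.2280.
Expected DCO frequency = 0.2200 × 0.2280 ≈ 0.05016; observed = 22/500 ≈ 0.04400.
Coefficient of coincidence = 0.04400/0.05016 ≈ 0.88; interference = 1 − 0.88 = 0.12.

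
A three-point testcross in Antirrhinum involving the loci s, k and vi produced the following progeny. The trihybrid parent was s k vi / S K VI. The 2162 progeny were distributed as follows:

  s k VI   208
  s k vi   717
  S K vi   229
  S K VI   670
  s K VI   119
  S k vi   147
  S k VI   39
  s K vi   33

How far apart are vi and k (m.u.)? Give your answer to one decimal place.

23.5 m.u.

The two rarest classes, s K vi and S k VI, are the double crossovers. Comparing them with the parentals, only the k allele has switched, so k is the middle locus and the order is s – k – vi.
Crossovers in the k–vi interval produce the single-crossover classes s k VI and S K vi (208 + 229 = 437) plus the double crossovers (72).
RF(k–vi) = (437 + 72) / 2162 = 509/2162 = 0.2354 → 23.5 m.u.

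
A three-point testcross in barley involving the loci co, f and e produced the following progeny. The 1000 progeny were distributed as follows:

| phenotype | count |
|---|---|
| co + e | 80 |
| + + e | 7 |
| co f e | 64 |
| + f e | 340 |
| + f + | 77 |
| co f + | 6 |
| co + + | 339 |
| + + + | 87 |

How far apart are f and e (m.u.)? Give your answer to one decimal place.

The two most frequent reciprocal classes, co + + and + f e, are the parental types, so the F1 was co + + / + f e.
The two rarest classes, co f + and + + e, are the double crossovers. Comparing them with the parentals, only the f allele has switched, so f is the middle locus and the order is co – f – e.
Crossovers in the f–e interval produce the single-crossover classes co + e and + f + (80 + 77 = 157) plus the double crossovers (13).
RF(f–e) = (157 + 13) / 1000 = 170/1000 = 0.1700 → 17.0 m.u.

17.0 m.u.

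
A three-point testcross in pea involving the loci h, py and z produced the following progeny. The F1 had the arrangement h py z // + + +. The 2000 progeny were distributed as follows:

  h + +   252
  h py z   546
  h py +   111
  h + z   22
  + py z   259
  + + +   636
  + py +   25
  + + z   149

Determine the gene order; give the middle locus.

py

The two rarest classes, h + z and + py +, are the double crossovers. Comparing them with the parentals, only the py allele has switched, so py is the middle locus and the order is z – py – h.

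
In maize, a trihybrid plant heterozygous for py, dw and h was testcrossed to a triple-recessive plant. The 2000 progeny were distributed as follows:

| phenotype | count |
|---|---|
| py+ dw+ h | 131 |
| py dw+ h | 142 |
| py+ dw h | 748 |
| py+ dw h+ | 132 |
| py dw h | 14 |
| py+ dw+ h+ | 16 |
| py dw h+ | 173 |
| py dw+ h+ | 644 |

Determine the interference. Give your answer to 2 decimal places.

0.41

The two most frequent reciprocal classes, py+ dw h and py dw+ h+, are the parental types, so the F1 was py+ dw h / py dw+ h+.
The two rarest classes, py dw h and py+ dw+ h+, are the double crossovers. Comparing them with the parentals, only the py allele has switched, so py is the middle locus and the order is dw – py – h.
dw–py: (304 + 30)/2000 = 0.1670; py–h: (274 + 30)/2000 = 0.1520.
Expected DCO frequency = 0.1670 × 0.1520 ≈ 0.02538; observed = 30/2000 ≈ 0.01500.
Coefficient of coincidence = 0.01500/0.02538 ≈ 0.59; interference = 1 − 0.59 = 0.41.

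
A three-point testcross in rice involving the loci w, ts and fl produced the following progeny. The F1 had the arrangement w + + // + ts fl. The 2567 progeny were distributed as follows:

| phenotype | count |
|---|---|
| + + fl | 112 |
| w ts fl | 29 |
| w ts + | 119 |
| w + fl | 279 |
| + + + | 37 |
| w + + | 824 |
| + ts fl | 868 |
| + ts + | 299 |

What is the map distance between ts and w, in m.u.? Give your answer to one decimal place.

11.6 m.u.

The two rarest classes, + + + and w ts fl, are the double crossovers. Comparing them with the parentals, only the w allele has switched, so w is the middle locus and the order is ts – w – fl.
Crossovers in the ts–w interval produce the single-crossover classes w ts + and + + fl (119 + 112 = 231) plus the double crossovers (66).
RF(ts–w) = (231 + 66) / 2567 = 297/2567 = 0.1157 → 11.6 m.u.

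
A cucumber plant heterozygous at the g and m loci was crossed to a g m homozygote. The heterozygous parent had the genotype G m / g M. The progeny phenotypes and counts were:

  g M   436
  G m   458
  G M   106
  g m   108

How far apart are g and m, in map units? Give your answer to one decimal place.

The recombinant classes are G M and g m: 106 + 108 = 214.
Recombination frequency = 214/1108 = 0.1931 ≈ 19.3%, i.e. 19.3 map units.

19.3 map units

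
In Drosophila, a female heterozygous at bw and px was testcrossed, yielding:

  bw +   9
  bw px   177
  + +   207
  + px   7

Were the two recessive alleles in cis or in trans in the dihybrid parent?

The two most frequent classes are + + (207) and bw px (177); these are the parental (non-recombinant) types.
So the F1 carried + + on one chromosome and bw px on the other — the recessive alleles are on the same chromosome (cis / coupling).

cis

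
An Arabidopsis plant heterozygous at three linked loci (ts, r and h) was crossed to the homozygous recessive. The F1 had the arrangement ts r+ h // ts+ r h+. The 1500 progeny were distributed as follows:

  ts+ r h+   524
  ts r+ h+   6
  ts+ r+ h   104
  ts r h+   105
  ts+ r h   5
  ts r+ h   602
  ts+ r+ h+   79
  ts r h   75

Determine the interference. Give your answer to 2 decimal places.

The two rarest classes, ts r+ h+ and ts+ r h, are the double crossovers. Comparing them with the parentals, only the h allele has switched, so h is the middle locus and the order is ts – h – r.
ts–h: (209 + 11)/1500 = 0.1467; h–r: (154 + 11)/1500 = 0.1100.
Expected DCO frequency = 0.1467 × 0.1100 ≈ 0.01614; observed = 11/1500 ≈ 0.00733.
Coefficient of coincidence = 0.00733/0.01614 ≈ 0.45; interference = 1 − 0.45 = 0.55.

0.55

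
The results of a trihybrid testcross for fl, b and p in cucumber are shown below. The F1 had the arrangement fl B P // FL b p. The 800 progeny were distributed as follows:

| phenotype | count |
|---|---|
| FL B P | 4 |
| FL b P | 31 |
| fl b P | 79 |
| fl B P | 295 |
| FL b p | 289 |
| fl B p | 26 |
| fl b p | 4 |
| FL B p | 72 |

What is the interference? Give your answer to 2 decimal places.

The two rarest classes, FL B P and fl b p, are the double crossovers. Comparing them with the parentals, only the fl allele has switched, so fl is the middle locus and the order is b – fl – p.
b–fl: (151 + 8)/800 = 0.1988; fl–p: (57 + 8)/800 = 0.0813.
Expected DCO frequency = 0.1988 × 0.0813 ≈ 0.01616; observed = 8/800 ≈ 0.01000.
Coefficient of coincidence = 0.01000/0.01616 ≈ 0.62; interference = 1 − 0.62 = 0.38.

0.38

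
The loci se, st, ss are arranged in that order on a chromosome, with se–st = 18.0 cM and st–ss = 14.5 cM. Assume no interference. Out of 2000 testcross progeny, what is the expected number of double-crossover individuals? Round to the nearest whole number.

Map distances give recombination frequencies of 0.180 and 0.145 for the two intervals.
With no interference, expected double-crossover frequency = 0.180 × 0.145 = 0.02610.
Expected number = 0.02610 × 2000 = 52.20 ≈ 52.

52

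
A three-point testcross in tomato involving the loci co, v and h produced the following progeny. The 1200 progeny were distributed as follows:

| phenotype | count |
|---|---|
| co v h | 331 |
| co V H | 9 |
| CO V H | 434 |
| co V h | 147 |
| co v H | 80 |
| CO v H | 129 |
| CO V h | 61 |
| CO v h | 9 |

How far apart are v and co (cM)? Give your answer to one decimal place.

24.5 cM

The two most frequent reciprocal classes, CO V H and co v h, are the parental types, so the F1 was CO V H / co v h.
The two rarest classes, co V H and CO v h, are the double crossovers. Comparing them with the parentals, only the co allele has switched, so co is the middle locus and the order is v – co – h.
Crossovers in the v–co interval produce the single-crossover classes CO v H and co V h (129 + 147 = 276) plus the double crossovers (18).
RF(v–co) = (276 + 18) / 1200 = 294/1200 = 0.2450 → 24.5 cM.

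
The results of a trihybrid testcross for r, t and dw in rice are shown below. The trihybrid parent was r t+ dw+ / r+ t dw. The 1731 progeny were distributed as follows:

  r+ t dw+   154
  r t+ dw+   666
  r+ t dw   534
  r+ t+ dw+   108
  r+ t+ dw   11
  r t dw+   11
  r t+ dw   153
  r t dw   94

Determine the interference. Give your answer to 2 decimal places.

The two rarest classes, r t dw+ and r+ t+ dw, are the double crossovers. Comparing them with the parentals, only the t allele has switched, so t is the middle locus and the order is dw – t – r.
dw–t: (307 + 22)/1731 = 0.1901; t–r: (202 + 22)/1731 = 0.1294.
Expected DCO frequency = 0.1901 × 0.1294 ≈ 0.02460; observed = 22/1731 ≈ 0.01271.
Coefficient of coincidence = 0.01271/0.02460 ≈ 0.52; interference = 1 − 0.52 = 0.48.

0.48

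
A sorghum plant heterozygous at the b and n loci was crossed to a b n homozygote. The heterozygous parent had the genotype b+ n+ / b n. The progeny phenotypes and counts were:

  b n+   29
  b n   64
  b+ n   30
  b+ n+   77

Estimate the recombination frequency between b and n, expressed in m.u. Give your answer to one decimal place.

The recombinant classes are b+ n and b n+: 30 + 29 = 59.
Recombination frequency = 59/200 = 0.2950 ≈ 29.5%, i.e. 29.5 m.u.

29.5 m.u.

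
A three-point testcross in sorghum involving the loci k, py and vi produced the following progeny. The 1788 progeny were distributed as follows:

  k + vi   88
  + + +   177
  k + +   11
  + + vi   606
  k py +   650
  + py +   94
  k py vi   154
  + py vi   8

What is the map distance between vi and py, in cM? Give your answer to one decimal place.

The two most frequent reciprocal classes, + + vi and k py +, are the parental types, so the F1 was + + vi / k py +.
The two rarest classes, + py vi and k + +, are the double crossovers. Comparing them with the parentals, only the py allele has switched, so py is the middle locus and the order is k – py – vi.
Crossovers in the py–vi interval produce the single-crossover classes + + + and k py vi (177 + 154 = 331) plus the double crossovers (19).
RF(py–vi) = (331 + 19) / 1788 = 350/1788 = 0.1957 → 19.6 cM.

19.6 cM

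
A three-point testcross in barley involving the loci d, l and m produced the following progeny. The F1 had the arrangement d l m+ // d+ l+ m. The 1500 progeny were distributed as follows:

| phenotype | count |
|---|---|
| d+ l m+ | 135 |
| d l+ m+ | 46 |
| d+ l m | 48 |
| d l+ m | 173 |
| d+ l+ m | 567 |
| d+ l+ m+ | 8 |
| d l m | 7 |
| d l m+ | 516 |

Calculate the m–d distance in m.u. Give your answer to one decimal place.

21.5 m.u.

The two rarest classes, d l m and d+ l+ m+, are the double crossovers. Comparing them with the parentals, only the m allele has switched, so m is the middle locus and the order is d – m – l.
Crossovers in the d–m interval produce the single-crossover classes d+ l m+ and d l+ m (135 + 173 = 308) plus the double crossovers (15).
RF(d–m) = (308 + 15) / 1500 = 323/1500 = 0.2153 → 21.5 m.u.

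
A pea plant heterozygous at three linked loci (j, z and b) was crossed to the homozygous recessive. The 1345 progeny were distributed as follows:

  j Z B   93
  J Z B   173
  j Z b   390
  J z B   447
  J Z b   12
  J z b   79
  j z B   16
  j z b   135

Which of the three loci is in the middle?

The two most frequent reciprocal classes, J z B and j Z b, are the parental types, so the F1 was J z B / j Z b.
The two rarest classes, j z B and J Z b, are the double crossovers. Comparing them with the parentals, only the j allele has switched, so j is the middle locus and the order is z – j – b.

j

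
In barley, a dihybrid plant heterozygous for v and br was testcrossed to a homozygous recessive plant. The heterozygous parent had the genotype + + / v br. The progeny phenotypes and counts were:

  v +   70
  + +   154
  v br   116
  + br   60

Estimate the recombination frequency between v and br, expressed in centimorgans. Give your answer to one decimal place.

The recombinant classes are + br and v +: 60 + 70 = 130.
Recombination frequency = 130/400 = 0.3250 ≈ 32.5%, i.e. 32.5 centimorgans.

32.5 centimorgans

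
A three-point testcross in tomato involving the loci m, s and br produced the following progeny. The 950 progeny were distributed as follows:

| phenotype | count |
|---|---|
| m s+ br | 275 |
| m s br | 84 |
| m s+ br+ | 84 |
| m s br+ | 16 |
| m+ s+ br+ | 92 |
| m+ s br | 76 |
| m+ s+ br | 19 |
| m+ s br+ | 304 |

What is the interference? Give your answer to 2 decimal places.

0.19

The two most frequent reciprocal classes, m+ s br+ and m s+ br, are the parental types, so the F1 was m+ s br+ / m s+ br.
The two rarest classes, m s br+ and m+ s+ br, are the double crossovers. Comparing them with the parentals, only the m allele has switched, so m is the middle locus and the order is br – m – s.
br–m: (160 + 35)/950 = 0.2053; m–s: (176 + 35)/950 = 0.2221.
Expected DCO frequency = 0.2053 × 0.2221 ≈ 0.04560; observed = 35/950 ≈ 0.03684.
Coefficient of coincidence = 0.03684/0.04560 ≈ 0.81; interference = 1 − 0.81 = 0.19.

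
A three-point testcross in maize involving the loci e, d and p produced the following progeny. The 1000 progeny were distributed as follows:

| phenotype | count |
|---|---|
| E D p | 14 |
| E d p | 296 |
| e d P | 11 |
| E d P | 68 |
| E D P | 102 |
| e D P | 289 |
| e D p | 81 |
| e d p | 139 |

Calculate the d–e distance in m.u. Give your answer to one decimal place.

26.6 m.u.

The two most frequent reciprocal classes, E d p and e D P, are the parental types, so the F1 was E d p / e D P.
The two rarest classes, E D p and e d P, are the double crossovers. Comparing them with the parentals, only the d allele has switched, so d is the middle locus and the order is e – d – p.
Crossovers in the e–d interval produce the single-crossover classes e d p and E D P (139 + 102 = 241) plus the double crossovers (25).
RF(e–d) = (241 + 25) / 1000 = 266/1000 = 0.2660 → 26.6 m.u.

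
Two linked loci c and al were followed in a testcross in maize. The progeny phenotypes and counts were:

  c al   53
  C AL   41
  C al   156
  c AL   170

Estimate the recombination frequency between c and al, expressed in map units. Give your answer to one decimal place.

The two most frequent classes, C al (156) and c AL (170), are the parental types, so the F1 was C al / c AL.
The recombinant classes are C AL and c al: 41 + 53 = 94.
Recombination frequency = 94/420 = 0.2238 ≈ 22.4%, i.e. 22.4 map units.

22.4 map units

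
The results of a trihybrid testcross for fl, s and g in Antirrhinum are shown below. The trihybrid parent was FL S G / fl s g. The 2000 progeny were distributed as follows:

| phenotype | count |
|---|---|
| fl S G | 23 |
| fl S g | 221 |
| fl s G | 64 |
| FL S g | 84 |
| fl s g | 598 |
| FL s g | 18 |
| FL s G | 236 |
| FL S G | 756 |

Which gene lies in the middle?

fl

The two rarest classes, fl S G and FL s g, are the double crossovers. Comparing them with the parentals, only the fl allele has switched, so fl is the middle locus and the order is s – fl – g.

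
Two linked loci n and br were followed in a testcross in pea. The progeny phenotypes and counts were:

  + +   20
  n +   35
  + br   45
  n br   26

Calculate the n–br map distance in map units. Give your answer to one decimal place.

The two most frequent classes, + br (45) and n + (35), are the parental types, so the F1 was + br / n +.
The recombinant classes are + + and n br: 20 + 26 = 46.
Recombination frequency = 46/126 = 0.3651 ≈ 36.5%, i.e. 36.5 map units.

36.5 map units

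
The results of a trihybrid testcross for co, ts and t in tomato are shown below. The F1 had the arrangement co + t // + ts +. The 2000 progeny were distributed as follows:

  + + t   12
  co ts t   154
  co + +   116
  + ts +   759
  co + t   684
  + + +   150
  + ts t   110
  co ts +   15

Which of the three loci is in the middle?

co

The two rarest classes, + + t and co ts +, are the double crossovers. Comparing them with the parentals, only the co allele has switched, so co is the middle locus and the order is ts – co – t.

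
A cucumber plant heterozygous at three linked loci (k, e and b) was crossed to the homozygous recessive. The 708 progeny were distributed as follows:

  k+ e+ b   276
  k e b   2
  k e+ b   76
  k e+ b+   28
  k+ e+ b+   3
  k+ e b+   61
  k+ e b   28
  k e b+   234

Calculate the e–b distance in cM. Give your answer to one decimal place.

The two most frequent reciprocal classes, k e b+ and k+ e+ b, are the parental types, so the F1 was k e b+ / k+ e+ b.
The two rarest classes, k e b and k+ e+ b+, are the double crossovers. Comparing them with the parentals, only the b allele has switched, so b is the middle locus and the order is e – b – k.
Crossovers in the e–b interval produce the single-crossover classes k e+ b+ and k+ e b (28 + 28 = 56) plus the double crossovers (5).
RF(e–b) = (56 + 5) / 708 = 61/708 = 0.0862 → 8.6 cM.

8.6 cM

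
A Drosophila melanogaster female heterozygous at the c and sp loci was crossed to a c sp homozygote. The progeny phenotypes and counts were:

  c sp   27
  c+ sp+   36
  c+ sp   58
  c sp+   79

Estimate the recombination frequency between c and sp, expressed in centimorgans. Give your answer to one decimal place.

31.5 centimorgans

The two most frequent classes, c+ sp (58) and c sp+ (79), are the parental types, so the F1 was c+ sp / c sp+.
The recombinant classes are c+ sp+ and c sp: 36 + 27 = 63.
Recombination frequency = 63/200 = 0.3150 ≈ 31.5%, i.e. 31.5 centimorgans.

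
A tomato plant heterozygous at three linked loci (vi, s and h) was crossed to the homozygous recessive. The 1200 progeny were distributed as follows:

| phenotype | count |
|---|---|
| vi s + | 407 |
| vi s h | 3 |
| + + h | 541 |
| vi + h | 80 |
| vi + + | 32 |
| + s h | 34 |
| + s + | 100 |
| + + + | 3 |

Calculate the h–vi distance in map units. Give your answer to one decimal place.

15.5 map units

The two most frequent reciprocal classes, + + h and vi s +, are the parental types, so the F1 was + + h / vi s +.
The two rarest classes, + + + and vi s h, are the double crossovers. Comparing them with the parentals, only the h allele has switched, so h is the middle locus and the order is s – h – vi.
Crossovers in the h–vi interval produce the single-crossover classes vi + h and + s + (80 + 100 = 180) plus the double crossovers (6).
RF(h–vi) = (180 + 6) / 1200 = 186/1200 = 0.1550 → 15.5 map units.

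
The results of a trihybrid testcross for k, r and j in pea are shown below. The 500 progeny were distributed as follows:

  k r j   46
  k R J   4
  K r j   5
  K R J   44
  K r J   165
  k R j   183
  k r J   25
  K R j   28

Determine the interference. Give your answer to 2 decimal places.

0.27

The two most frequent reciprocal classes, k R j and K r J, are the parental types, so the F1 was k R j / K r J.
The two rarest classes, k R J and K r j, are the double crossovers. Comparing them with the parentals, only the j allele has switched, so j is the middle locus and the order is k – j – r.
k–j: (53 + 9)/500 = 0.1240; j–r: (90 + 9)/500 = 0.1980.
Expected DCO frequency = 0.1240 × 0.1980 ≈ 0.02455; observed = 9/500 ≈ 0.01800.
Coefficient of coincidence = 0.01800/0.02455 ≈ 0.73; interference = 1 − 0.73 = 0.27.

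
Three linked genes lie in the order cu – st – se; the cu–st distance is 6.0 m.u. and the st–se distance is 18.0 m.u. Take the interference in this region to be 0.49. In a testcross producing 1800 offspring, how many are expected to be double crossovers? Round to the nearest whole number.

Map distances give recombination frequencies of 0.060 and 0.180 for the two intervals.
With interference 0.49 (so coincidence = 0.51), expected double-crossover frequency = 0.060 × 0.180 × 0.51 = 0.00551.
Expected number = 0.00551 × 1800 = 9.91 ≈ 10.

10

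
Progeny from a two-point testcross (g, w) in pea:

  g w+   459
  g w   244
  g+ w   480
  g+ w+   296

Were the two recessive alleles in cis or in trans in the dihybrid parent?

The two most frequent classes are g+ w (480) and g w+ (459); these are the parental (non-recombinant) types.
So the F1 carried g+ w on one chromosome and g w+ on the other — the recessive alleles are on opposite chromosomes (trans / repulsion).

trans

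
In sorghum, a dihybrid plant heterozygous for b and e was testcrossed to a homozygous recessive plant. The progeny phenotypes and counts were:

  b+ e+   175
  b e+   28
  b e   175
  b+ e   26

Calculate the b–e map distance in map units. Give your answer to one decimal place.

The two most frequent classes, b+ e+ (175) and b e (175), are the parental types, so the F1 was b+ e+ / b e.
The recombinant classes are b+ e and b e+: 26 + 28 = 54.
Recombination frequency = 54/404 = 0.1337 ≈ 13.4%, i.e. 13.4 map units.

13.4 map units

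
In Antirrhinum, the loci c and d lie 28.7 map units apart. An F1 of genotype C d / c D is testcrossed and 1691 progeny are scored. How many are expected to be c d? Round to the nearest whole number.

A map distance of 28.7 map units corresponds to a recombination frequency of 0.287.
The F1 is C d / c D, so c d is a recombinant gamete class with expected frequency r/2 = 0.287/2 = 0.1435.
Expected number = 0.1435 × 1691 = 242.66 ≈ 243.

243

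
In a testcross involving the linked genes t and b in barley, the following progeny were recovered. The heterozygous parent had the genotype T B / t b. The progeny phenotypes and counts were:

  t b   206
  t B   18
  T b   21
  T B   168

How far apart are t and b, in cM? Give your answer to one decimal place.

9.4 cM

The recombinant classes are T b and t B: 21 + 18 = 39.
Recombination frequency = 39/413 = 0.0944 ≈ 9.4%, i.e. 9.4 cM.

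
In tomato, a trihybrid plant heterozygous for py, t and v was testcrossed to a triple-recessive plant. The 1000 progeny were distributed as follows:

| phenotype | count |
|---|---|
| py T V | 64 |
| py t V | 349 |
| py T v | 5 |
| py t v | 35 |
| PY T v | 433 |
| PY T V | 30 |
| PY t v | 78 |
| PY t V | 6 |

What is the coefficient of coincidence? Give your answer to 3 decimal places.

0.946

The two most frequent reciprocal classes, py t V and PY T v, are the parental types, so the F1 was py t V / PY T v.
The two rarest classes, PY t V and py T v, are the double crossovers. Comparing them with the parentals, only the py allele has switched, so py is the middle locus and the order is t – py – v.
t–py: (142 + 11)/1000 = 0.1530; py–v: (65 + 11)/1000 = 0.0760.
Expected DCO frequency = 0.1530 × 0.0760 ≈ 0.01163; observed = 11/1000 ≈ 0.01100.
Coefficient of coincidence = 0.01100/0.01163 ≈ 0.946.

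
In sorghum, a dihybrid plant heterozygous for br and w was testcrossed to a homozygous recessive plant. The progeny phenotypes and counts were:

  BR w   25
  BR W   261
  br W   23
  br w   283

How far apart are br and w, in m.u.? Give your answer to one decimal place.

8.1 m.u.

The two most frequent classes, BR W (261) and br w (283), are the parental types, so the F1 was BR W / br w.
The recombinant classes are BR w and br W: 25 + 23 = 48.
Recombination frequency = 48/592 = 0.0811 ≈ 8.1%, i.e. 8.1 m.u.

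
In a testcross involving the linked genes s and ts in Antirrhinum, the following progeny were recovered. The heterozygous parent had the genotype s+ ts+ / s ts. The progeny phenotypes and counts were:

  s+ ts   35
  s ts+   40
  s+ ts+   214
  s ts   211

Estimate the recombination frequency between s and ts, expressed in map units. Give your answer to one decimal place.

The recombinant classes are s+ ts and s ts+: 35 + 40 = 75.
Recombination frequency = 75/500 = 0.1500 ≈ 15.0%, i.e. 15.0 map units.

15.0 map units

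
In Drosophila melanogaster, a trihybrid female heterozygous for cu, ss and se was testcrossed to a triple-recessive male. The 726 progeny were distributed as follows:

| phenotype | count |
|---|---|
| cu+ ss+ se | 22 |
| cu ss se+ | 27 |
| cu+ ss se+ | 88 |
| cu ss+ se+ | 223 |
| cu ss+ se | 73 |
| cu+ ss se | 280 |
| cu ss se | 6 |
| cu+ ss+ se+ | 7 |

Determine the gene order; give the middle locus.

The two most frequent reciprocal classes, cu+ ss se and cu ss+ se+, are the parental types, so the F1 was cu+ ss se / cu ss+ se+.
The two rarest classes, cu ss se and cu+ ss+ se+, are the double crossovers. Comparing them with the parentals, only the cu allele has switched, so cu is the middle locus and the order is ss – cu – se.

cu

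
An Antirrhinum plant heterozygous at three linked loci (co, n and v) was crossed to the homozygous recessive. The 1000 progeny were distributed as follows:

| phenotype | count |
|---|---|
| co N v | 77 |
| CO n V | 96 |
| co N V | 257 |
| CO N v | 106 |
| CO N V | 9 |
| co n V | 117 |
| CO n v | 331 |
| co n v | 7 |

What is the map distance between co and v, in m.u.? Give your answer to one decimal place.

The two most frequent reciprocal classes, co N V and CO n v, are the parental types, so the F1 was co N V / CO n v.
The two rarest classes, CO N V and co n v, are the double crossovers. Comparing them with the parentals, only the co allele has switched, so co is the middle locus and the order is v – co – n.
Crossovers in the v–co interval produce the single-crossover classes co N v and CO n V (77 + 96 = 173) plus the double crossovers (16).
RF(v–co) = (173 + 16) / 1000 = 189/1000 = 0.1890 → 18.9 m.u.

18.9 m.u.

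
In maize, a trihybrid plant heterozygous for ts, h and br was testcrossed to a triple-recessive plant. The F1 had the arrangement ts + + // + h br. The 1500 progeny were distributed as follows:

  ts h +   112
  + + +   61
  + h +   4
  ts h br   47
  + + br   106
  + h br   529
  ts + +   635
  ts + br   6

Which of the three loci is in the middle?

br

The two rarest classes, ts + br and + h +, are the double crossovers. Comparing them with the parentals, only the br allele has switched, so br is the middle locus and the order is ts – br – h.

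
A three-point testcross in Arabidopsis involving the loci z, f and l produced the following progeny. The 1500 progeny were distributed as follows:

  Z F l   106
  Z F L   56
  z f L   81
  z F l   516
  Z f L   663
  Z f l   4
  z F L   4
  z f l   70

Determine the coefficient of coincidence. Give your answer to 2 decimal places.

The two most frequent reciprocal classes, Z f L and z F l, are the parental types, so the F1 was Z f L / z F l.
The two rarest classes, Z f l and z F L, are the double crossovers. Comparing them with the parentals, only the l allele has switched, so l is the middle locus and the order is z – l – f.
z–l: (187 + 8)/1500 = 0.1300; l–f: (126 + 8)/1500 = 0.0893.
Expected DCO frequency = 0.1300 × 0.0893 ≈ 0.01161; observed = 8/1500 ≈ 0.00533.
Coefficient of coincidence = 0.00533/0.01161 ≈ 0.46.

0.46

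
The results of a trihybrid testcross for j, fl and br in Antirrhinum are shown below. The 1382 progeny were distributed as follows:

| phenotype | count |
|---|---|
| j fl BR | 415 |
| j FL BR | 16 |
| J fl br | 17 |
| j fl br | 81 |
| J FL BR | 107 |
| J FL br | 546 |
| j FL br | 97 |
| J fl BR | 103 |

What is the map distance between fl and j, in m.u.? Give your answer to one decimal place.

The two most frequent reciprocal classes, J FL br and j fl BR, are the parental types, so the F1 was J FL br / j fl BR.
The two rarest classes, J fl br and j FL BR, are the double crossovers. Comparing them with the parentals, only the fl allele has switched, so fl is the middle locus and the order is j – fl – br.
Crossovers in the j–fl interval produce the single-crossover classes j FL br and J fl BR (97 + 103 = 200) plus the double crossovers (33).
RF(j–fl) = (200 + 33) / 1382 = 233/1382 = 0.1686 → 16.9 m.u.

16.9 m.u.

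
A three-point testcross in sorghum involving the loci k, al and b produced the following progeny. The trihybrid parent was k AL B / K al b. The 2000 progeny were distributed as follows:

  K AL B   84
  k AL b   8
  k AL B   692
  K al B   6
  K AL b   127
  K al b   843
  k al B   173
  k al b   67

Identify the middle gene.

b

The two rarest classes, k AL b and K al B, are the double crossovers. Comparing them with the parentals, only the b allele has switched, so b is the middle locus and the order is k – b – al.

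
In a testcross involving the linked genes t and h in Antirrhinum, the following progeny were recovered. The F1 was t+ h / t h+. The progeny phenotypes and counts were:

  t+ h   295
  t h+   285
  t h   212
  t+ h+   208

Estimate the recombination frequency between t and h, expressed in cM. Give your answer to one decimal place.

42.0 cM

The recombinant classes are t+ h+ and t h: 208 + 212 = 420.
Recombination frequency = 420/1000 = 0.4200 ≈ 42.0%, i.e. 42.0 cM.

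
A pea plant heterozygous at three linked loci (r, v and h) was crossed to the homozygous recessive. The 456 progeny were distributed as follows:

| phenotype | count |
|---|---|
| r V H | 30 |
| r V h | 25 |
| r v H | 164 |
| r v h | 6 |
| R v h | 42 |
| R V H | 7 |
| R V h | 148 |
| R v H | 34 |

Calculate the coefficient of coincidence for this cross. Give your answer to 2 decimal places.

0.97

The two most frequent reciprocal classes, r v H and R V h, are the parental types, so the F1 was r v H / R V h.
The two rarest classes, r v h and R V H, are the double crossovers. Comparing them with the parentals, only the h allele has switched, so h is the middle locus and the order is v – h – r.
v–h: (72 + 13)/456 = 0.1864; h–r: (59 + 13)/456 = 0.1579.
Expected DCO frequency = 0.1864 × 0.1579 ≈ 0.02943; observed = 13/456 ≈ 0.02851.
Coefficient of coincidence = 0.02851/0.02943 ≈ 0.97.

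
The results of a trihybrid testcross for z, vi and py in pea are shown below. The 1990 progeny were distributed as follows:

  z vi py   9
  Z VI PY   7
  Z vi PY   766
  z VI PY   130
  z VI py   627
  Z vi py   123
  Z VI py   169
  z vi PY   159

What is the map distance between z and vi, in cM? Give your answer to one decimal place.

17.3 cM

The two most frequent reciprocal classes, Z vi PY and z VI py, are the parental types, so the F1 was Z vi PY / z VI py.
The two rarest classes, Z VI PY and z vi py, are the double crossovers. Comparing them with the parentals, only the vi allele has switched, so vi is the middle locus and the order is py – vi – z.
Crossovers in the vi–z interval produce the single-crossover classes z vi PY and Z VI py (159 + 169 = 328) plus the double crossovers (16).
RF(vi–z) = (328 + 16) / 1990 = 344/1990 = 0.1729 → 17.3 cM.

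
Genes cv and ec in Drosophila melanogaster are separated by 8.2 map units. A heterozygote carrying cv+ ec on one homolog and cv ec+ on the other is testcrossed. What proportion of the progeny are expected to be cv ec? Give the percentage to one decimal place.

4.1%

A map distance of 8.2 map units corresponds to a recombination frequency of 0.082.
The F1 is cv+ ec / cv ec+, so cv ec is a recombinant gamete class with expected frequency r/2 = 0.082/2 = 0.0410.
That is 0.0410 = 4.1% of the progeny.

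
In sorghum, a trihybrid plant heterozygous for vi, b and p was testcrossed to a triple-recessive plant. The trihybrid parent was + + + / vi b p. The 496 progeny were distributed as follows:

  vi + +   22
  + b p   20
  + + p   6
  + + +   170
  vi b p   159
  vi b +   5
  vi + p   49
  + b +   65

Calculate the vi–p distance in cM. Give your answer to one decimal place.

10.7 cM

The two rarest classes, + + p and vi b +, are the double crossovers. Comparing them with the parentals, only the p allele has switched, so p is the middle locus and the order is b – p – vi.
Crossovers in the p–vi interval produce the single-crossover classes vi + + and + b p (22 + 20 = 42) plus the double crossovers (11).
RF(p–vi) = (42 + 11) / 496 = 53/496 = 0.1069 → 10.7 cM.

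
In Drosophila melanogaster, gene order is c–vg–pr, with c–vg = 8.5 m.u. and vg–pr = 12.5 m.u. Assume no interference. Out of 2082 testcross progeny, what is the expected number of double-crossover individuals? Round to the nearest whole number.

22

Map distances give recombination frequencies of 0.085 and 0.125 for the two intervals.
With no interference, expected double-crossover frequency = 0.085 × 0.125 = 0.01063.
Expected number = 0.01063 × 2082 = 22.12 ≈ 22.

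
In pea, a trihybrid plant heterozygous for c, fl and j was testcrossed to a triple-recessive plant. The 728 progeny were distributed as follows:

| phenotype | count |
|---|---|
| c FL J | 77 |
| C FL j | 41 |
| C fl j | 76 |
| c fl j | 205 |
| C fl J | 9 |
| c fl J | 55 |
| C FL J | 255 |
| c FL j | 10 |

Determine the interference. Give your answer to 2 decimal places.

The two most frequent reciprocal classes, C FL J and c fl j, are the parental types, so the F1 was C FL J / c fl j.
The two rarest classes, C fl J and c FL j, are the double crossovers. Comparing them with the parentals, only the fl allele has switched, so fl is the middle locus and the order is c – fl – j.
c–fl: (153 + 19)/728 = 0.2363; fl–j: (96 + 19)/728 = 0.1580.
Expected DCO frequency = 0.2363 × 0.1580 ≈ 0.03734; observed = 19/728 ≈ 0.02610.
Coefficient of coincidence = 0.02610/0.03734 ≈ 0.70; interference = 1 − 0.70 = 0.30.

0.30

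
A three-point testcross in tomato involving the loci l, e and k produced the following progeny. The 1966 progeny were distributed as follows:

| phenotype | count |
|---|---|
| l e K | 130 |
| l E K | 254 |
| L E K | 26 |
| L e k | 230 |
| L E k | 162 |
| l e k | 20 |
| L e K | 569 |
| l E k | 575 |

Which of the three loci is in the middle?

The two most frequent reciprocal classes, l E k and L e K, are the parental types, so the F1 was l E k / L e K.
The two rarest classes, l e k and L E K, are the double crossovers. Comparing them with the parentals, only the e allele has switched, so e is the middle locus and the order is l – e – k.

e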